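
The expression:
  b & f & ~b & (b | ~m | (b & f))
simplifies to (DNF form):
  False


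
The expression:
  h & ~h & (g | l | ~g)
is never true.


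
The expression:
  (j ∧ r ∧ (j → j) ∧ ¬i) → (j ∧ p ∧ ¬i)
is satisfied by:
  {i: True, p: True, j: False, r: False}
  {i: True, p: False, j: False, r: False}
  {p: True, i: False, j: False, r: False}
  {i: False, p: False, j: False, r: False}
  {i: True, r: True, p: True, j: False}
  {i: True, r: True, p: False, j: False}
  {r: True, p: True, i: False, j: False}
  {r: True, i: False, p: False, j: False}
  {i: True, j: True, p: True, r: False}
  {i: True, j: True, p: False, r: False}
  {j: True, p: True, i: False, r: False}
  {j: True, i: False, p: False, r: False}
  {r: True, j: True, i: True, p: True}
  {r: True, j: True, i: True, p: False}
  {r: True, j: True, p: True, i: False}


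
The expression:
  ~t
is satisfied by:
  {t: False}


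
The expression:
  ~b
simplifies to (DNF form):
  ~b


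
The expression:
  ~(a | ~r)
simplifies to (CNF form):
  r & ~a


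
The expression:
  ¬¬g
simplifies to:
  g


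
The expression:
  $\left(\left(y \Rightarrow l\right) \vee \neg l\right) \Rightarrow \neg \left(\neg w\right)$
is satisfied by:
  {w: True}


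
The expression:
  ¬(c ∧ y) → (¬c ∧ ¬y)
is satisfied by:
  {c: False, y: False}
  {y: True, c: True}


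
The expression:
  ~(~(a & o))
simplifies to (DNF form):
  a & o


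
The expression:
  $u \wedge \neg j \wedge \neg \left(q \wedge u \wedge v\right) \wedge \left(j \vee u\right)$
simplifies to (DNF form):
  $\left(u \wedge \neg j \wedge \neg q\right) \vee \left(u \wedge \neg j \wedge \neg v\right)$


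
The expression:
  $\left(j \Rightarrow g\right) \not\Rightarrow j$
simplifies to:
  $\neg j$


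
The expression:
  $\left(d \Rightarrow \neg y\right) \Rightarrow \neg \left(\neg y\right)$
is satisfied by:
  {y: True}


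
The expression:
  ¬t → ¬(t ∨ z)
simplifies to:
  t ∨ ¬z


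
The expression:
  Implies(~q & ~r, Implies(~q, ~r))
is always true.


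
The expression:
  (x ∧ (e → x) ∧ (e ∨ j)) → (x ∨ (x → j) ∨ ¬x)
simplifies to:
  True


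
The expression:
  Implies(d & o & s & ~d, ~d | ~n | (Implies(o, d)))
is always true.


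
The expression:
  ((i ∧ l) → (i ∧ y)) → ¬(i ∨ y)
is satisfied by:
  {l: True, y: False, i: False}
  {l: False, y: False, i: False}
  {i: True, l: True, y: False}


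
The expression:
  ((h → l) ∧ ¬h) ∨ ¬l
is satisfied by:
  {l: False, h: False}
  {h: True, l: False}
  {l: True, h: False}


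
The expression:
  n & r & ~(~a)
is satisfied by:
  {r: True, a: True, n: True}


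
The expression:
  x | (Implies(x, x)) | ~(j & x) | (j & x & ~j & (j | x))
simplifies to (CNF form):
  True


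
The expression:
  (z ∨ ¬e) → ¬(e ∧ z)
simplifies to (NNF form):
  ¬e ∨ ¬z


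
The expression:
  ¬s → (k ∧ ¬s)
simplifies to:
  k ∨ s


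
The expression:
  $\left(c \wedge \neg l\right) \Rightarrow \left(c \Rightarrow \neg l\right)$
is always true.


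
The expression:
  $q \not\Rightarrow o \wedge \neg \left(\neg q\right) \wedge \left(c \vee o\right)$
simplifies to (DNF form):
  $c \wedge q \wedge \neg o$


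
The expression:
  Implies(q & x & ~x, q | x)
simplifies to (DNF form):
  True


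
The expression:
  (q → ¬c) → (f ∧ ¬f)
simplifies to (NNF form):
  c ∧ q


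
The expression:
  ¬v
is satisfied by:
  {v: False}


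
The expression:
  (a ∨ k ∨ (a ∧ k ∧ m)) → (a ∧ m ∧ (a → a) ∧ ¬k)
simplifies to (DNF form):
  (m ∧ ¬k) ∨ (¬a ∧ ¬k)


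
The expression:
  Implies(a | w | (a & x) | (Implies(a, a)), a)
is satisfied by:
  {a: True}


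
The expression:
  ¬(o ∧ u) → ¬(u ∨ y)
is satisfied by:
  {o: True, y: False, u: False}
  {y: False, u: False, o: False}
  {o: True, u: True, y: False}
  {o: True, y: True, u: True}


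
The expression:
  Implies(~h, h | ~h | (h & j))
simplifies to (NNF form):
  True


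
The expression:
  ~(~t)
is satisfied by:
  {t: True}


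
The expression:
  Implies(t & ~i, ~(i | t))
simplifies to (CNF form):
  i | ~t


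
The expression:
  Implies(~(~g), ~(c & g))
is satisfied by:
  {g: False, c: False}
  {c: True, g: False}
  {g: True, c: False}


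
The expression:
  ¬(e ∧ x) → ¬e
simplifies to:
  x ∨ ¬e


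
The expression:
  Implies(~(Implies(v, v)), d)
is always true.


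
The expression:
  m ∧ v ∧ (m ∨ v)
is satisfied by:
  {m: True, v: True}


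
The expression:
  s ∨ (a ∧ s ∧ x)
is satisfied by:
  {s: True}


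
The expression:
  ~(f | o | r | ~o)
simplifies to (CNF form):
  False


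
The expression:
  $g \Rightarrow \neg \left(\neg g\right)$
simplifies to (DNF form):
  $\text{True}$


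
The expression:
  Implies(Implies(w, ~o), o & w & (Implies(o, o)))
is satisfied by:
  {w: True, o: True}


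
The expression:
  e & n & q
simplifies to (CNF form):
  e & n & q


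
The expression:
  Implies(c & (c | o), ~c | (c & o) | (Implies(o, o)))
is always true.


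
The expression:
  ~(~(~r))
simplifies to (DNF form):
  ~r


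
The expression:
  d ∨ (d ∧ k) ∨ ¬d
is always true.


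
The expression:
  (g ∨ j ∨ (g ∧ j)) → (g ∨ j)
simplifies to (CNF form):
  True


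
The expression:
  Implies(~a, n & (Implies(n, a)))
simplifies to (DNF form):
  a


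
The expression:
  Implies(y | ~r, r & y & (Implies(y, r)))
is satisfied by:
  {r: True}


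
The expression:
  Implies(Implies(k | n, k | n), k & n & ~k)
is never true.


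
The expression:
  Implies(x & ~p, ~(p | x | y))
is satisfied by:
  {p: True, x: False}
  {x: False, p: False}
  {x: True, p: True}


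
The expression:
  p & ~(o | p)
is never true.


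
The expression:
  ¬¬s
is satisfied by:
  {s: True}


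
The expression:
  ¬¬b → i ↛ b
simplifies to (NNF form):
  ¬b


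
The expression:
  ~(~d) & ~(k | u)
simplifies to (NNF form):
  d & ~k & ~u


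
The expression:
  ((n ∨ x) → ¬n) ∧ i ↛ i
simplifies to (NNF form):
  False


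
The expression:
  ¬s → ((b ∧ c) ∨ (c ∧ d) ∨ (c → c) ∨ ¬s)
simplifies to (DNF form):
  True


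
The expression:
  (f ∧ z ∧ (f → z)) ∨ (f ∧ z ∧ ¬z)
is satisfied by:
  {z: True, f: True}


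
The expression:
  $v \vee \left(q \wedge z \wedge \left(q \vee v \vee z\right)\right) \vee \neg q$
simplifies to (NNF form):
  $v \vee z \vee \neg q$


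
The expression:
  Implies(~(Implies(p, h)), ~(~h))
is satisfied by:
  {h: True, p: False}
  {p: False, h: False}
  {p: True, h: True}


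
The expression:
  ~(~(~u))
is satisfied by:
  {u: False}


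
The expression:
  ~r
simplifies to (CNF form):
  ~r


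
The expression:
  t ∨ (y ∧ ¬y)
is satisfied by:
  {t: True}


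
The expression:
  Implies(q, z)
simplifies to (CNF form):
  z | ~q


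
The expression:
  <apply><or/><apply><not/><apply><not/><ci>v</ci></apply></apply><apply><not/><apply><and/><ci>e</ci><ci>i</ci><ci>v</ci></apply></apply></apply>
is always true.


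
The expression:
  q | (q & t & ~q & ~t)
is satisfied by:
  {q: True}


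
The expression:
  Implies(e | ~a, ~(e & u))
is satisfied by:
  {u: False, e: False}
  {e: True, u: False}
  {u: True, e: False}


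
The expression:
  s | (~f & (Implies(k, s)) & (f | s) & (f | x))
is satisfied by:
  {s: True}


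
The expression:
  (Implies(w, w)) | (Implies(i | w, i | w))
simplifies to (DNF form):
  True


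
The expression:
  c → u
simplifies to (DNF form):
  u ∨ ¬c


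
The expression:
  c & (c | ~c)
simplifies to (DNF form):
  c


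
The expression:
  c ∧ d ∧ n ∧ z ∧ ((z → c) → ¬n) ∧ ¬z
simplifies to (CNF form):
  False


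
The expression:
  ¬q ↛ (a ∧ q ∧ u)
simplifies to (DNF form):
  ¬q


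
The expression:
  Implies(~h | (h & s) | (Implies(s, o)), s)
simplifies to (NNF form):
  s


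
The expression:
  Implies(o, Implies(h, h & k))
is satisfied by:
  {k: True, h: False, o: False}
  {h: False, o: False, k: False}
  {k: True, o: True, h: False}
  {o: True, h: False, k: False}
  {k: True, h: True, o: False}
  {h: True, k: False, o: False}
  {k: True, o: True, h: True}


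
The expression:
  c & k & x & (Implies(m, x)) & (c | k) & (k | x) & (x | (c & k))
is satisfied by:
  {c: True, x: True, k: True}


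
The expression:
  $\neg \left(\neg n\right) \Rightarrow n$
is always true.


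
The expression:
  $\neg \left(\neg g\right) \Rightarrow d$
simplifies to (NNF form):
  $d \vee \neg g$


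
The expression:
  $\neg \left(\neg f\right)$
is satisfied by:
  {f: True}


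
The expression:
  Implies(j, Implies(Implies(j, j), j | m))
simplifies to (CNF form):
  True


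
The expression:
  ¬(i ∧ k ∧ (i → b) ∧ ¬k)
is always true.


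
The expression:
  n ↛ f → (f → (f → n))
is always true.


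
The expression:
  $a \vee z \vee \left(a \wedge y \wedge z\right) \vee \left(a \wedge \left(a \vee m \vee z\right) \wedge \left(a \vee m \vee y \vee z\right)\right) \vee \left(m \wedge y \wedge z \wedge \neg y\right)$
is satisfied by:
  {a: True, z: True}
  {a: True, z: False}
  {z: True, a: False}


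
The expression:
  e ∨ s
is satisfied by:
  {e: True, s: True}
  {e: True, s: False}
  {s: True, e: False}


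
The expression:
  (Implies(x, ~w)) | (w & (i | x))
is always true.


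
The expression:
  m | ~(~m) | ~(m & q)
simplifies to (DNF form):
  True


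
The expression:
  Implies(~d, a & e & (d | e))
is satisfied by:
  {a: True, d: True, e: True}
  {a: True, d: True, e: False}
  {d: True, e: True, a: False}
  {d: True, e: False, a: False}
  {a: True, e: True, d: False}


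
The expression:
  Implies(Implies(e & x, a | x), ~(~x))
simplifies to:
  x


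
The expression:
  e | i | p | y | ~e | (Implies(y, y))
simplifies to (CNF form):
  True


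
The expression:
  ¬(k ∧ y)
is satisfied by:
  {k: False, y: False}
  {y: True, k: False}
  {k: True, y: False}


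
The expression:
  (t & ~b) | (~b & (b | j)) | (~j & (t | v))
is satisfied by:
  {t: True, v: True, j: False, b: False}
  {t: True, j: False, v: False, b: False}
  {v: True, t: False, j: False, b: False}
  {b: True, t: True, v: True, j: False}
  {b: True, t: True, j: False, v: False}
  {b: True, v: True, t: False, j: False}
  {t: True, j: True, v: True, b: False}
  {t: True, j: True, b: False, v: False}
  {j: True, v: True, b: False, t: False}
  {j: True, b: False, v: False, t: False}


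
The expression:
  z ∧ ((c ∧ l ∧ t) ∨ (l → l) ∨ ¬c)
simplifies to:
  z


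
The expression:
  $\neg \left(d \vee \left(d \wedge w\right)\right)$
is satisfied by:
  {d: False}


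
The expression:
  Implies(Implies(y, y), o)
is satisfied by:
  {o: True}


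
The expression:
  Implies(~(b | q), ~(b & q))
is always true.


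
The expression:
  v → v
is always true.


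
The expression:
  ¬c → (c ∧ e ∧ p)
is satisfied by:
  {c: True}


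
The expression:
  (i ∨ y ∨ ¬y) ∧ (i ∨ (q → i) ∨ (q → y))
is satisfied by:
  {i: True, y: True, q: False}
  {i: True, q: False, y: False}
  {y: True, q: False, i: False}
  {y: False, q: False, i: False}
  {i: True, y: True, q: True}
  {i: True, q: True, y: False}
  {y: True, q: True, i: False}


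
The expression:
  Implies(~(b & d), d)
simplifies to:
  d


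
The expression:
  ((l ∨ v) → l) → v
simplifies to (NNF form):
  v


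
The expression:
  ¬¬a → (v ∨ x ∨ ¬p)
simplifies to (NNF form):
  v ∨ x ∨ ¬a ∨ ¬p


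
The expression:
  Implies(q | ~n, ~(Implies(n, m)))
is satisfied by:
  {n: True, m: False, q: False}
  {q: True, n: True, m: False}
  {m: True, n: True, q: False}


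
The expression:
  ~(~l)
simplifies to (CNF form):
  l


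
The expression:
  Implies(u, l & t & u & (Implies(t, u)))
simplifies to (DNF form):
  ~u | (l & t)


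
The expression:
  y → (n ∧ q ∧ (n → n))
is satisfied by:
  {n: True, q: True, y: False}
  {n: True, q: False, y: False}
  {q: True, n: False, y: False}
  {n: False, q: False, y: False}
  {n: True, y: True, q: True}


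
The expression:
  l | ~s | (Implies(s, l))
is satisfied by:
  {l: True, s: False}
  {s: False, l: False}
  {s: True, l: True}


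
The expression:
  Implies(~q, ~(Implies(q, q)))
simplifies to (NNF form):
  q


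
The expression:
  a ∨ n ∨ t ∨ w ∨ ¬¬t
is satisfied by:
  {n: True, a: True, t: True, w: True}
  {n: True, a: True, t: True, w: False}
  {n: True, a: True, w: True, t: False}
  {n: True, a: True, w: False, t: False}
  {n: True, t: True, w: True, a: False}
  {n: True, t: True, w: False, a: False}
  {n: True, t: False, w: True, a: False}
  {n: True, t: False, w: False, a: False}
  {a: True, t: True, w: True, n: False}
  {a: True, t: True, w: False, n: False}
  {a: True, w: True, t: False, n: False}
  {a: True, w: False, t: False, n: False}
  {t: True, w: True, a: False, n: False}
  {t: True, a: False, w: False, n: False}
  {w: True, a: False, t: False, n: False}


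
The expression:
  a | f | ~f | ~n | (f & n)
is always true.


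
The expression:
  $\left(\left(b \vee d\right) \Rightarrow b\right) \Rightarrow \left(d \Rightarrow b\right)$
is always true.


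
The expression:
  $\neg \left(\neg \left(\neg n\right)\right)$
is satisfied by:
  {n: False}


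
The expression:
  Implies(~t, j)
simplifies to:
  j | t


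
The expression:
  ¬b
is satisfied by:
  {b: False}


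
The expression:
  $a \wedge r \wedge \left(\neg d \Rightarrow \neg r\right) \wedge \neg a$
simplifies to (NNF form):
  $\text{False}$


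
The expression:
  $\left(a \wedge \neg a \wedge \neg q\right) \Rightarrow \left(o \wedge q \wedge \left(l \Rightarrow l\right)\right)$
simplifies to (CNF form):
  $\text{True}$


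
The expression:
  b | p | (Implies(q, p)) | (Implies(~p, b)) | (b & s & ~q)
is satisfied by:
  {b: True, p: True, q: False}
  {b: True, p: False, q: False}
  {p: True, b: False, q: False}
  {b: False, p: False, q: False}
  {b: True, q: True, p: True}
  {b: True, q: True, p: False}
  {q: True, p: True, b: False}


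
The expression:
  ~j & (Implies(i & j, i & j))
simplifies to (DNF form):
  ~j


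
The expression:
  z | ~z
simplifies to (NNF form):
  True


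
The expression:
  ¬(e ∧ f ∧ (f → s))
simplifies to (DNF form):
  ¬e ∨ ¬f ∨ ¬s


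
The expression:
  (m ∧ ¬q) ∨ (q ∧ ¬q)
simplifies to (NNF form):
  m ∧ ¬q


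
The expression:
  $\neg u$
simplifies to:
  $\neg u$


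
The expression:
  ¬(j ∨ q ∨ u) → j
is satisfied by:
  {q: True, u: True, j: True}
  {q: True, u: True, j: False}
  {q: True, j: True, u: False}
  {q: True, j: False, u: False}
  {u: True, j: True, q: False}
  {u: True, j: False, q: False}
  {j: True, u: False, q: False}


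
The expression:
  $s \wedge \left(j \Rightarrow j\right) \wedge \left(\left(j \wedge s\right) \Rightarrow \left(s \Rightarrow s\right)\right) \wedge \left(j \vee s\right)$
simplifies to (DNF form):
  $s$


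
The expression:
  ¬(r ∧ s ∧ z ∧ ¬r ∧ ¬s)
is always true.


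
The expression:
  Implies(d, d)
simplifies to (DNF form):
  True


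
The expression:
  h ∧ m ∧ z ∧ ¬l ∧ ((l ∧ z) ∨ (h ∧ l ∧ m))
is never true.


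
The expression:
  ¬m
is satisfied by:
  {m: False}


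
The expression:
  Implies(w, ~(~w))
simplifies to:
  True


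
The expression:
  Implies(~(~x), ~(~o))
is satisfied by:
  {o: True, x: False}
  {x: False, o: False}
  {x: True, o: True}


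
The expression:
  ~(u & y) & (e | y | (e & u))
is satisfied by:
  {e: True, y: False, u: False}
  {e: True, u: True, y: False}
  {e: True, y: True, u: False}
  {y: True, u: False, e: False}


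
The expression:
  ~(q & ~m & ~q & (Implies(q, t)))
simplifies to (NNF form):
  True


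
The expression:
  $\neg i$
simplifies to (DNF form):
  $\neg i$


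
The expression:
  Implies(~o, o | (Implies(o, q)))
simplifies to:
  True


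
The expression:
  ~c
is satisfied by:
  {c: False}


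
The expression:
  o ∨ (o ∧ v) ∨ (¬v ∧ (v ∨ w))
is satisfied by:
  {o: True, w: True, v: False}
  {o: True, v: False, w: False}
  {o: True, w: True, v: True}
  {o: True, v: True, w: False}
  {w: True, v: False, o: False}


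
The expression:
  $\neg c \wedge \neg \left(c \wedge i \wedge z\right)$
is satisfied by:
  {c: False}


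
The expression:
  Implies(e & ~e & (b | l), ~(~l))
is always true.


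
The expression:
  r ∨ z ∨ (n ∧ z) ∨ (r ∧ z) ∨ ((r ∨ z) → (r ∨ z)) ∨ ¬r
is always true.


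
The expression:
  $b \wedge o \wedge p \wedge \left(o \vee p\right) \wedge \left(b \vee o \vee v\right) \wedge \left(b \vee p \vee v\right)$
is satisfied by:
  {p: True, b: True, o: True}


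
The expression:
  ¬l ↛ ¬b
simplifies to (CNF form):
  b ∧ ¬l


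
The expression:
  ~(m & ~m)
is always true.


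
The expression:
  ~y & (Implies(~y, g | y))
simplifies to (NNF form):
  g & ~y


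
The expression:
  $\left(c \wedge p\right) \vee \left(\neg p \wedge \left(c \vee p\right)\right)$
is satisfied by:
  {c: True}


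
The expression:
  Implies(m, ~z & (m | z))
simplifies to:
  ~m | ~z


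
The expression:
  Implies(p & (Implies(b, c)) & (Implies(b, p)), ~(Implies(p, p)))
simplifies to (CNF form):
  (b | ~p) & (~c | ~p)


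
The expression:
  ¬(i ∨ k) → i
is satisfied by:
  {i: True, k: True}
  {i: True, k: False}
  {k: True, i: False}


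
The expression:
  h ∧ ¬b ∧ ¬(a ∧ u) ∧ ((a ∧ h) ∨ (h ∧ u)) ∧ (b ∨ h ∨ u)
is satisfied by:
  {h: True, a: True, u: False, b: False}
  {h: True, u: True, a: False, b: False}


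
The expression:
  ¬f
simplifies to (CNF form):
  ¬f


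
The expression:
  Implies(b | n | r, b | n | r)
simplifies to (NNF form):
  True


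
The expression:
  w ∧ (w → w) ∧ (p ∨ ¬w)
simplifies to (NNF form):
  p ∧ w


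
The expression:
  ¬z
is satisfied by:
  {z: False}


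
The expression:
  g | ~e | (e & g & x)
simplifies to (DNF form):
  g | ~e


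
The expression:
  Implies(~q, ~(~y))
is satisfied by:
  {y: True, q: True}
  {y: True, q: False}
  {q: True, y: False}


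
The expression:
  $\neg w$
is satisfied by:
  {w: False}


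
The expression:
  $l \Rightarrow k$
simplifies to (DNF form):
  $k \vee \neg l$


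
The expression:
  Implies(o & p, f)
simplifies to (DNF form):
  f | ~o | ~p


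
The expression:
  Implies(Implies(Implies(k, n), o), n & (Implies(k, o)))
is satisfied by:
  {n: True, o: False, k: False}
  {n: True, k: True, o: False}
  {n: True, o: True, k: False}
  {n: True, k: True, o: True}
  {k: False, o: False, n: False}


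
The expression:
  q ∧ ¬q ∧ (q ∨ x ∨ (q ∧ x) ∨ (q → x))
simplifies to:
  False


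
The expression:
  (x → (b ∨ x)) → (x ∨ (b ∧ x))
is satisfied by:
  {x: True}


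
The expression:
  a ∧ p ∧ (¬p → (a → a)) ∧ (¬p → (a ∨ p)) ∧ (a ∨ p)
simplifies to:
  a ∧ p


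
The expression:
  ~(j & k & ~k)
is always true.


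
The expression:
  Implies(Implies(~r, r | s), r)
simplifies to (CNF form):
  r | ~s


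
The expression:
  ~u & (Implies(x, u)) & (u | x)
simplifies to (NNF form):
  False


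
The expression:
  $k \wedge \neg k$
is never true.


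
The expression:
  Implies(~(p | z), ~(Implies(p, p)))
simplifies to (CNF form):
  p | z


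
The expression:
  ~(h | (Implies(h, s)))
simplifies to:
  False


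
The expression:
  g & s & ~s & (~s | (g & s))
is never true.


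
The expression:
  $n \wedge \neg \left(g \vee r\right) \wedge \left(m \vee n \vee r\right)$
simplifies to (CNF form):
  $n \wedge \neg g \wedge \neg r$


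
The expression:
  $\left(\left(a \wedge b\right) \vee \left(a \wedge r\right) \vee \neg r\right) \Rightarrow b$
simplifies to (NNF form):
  $b \vee \left(r \wedge \neg a\right)$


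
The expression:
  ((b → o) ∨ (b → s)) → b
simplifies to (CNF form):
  b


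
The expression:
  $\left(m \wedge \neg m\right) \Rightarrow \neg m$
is always true.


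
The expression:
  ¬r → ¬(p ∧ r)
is always true.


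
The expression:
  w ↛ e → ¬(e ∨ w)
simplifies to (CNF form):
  e ∨ ¬w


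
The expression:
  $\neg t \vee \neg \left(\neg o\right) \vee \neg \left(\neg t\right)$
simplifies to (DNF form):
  $\text{True}$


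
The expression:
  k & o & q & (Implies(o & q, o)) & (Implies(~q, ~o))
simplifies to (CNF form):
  k & o & q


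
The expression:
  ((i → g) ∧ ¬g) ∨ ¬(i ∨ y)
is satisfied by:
  {g: False, i: False, y: False}
  {y: True, g: False, i: False}
  {g: True, y: False, i: False}


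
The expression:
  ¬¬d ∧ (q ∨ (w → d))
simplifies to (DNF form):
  d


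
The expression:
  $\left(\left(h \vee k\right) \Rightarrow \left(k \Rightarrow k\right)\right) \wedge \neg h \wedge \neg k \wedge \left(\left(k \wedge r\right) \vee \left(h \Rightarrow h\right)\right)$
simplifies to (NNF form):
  $\neg h \wedge \neg k$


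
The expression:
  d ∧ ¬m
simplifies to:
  d ∧ ¬m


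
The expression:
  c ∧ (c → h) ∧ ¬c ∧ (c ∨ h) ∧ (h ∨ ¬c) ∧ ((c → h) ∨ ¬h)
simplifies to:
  False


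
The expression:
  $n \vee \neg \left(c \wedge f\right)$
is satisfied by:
  {n: True, c: False, f: False}
  {c: False, f: False, n: False}
  {f: True, n: True, c: False}
  {f: True, c: False, n: False}
  {n: True, c: True, f: False}
  {c: True, n: False, f: False}
  {f: True, c: True, n: True}


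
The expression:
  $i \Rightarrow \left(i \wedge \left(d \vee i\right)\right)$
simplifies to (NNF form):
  $\text{True}$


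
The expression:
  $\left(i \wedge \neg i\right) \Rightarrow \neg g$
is always true.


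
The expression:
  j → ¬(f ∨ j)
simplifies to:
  ¬j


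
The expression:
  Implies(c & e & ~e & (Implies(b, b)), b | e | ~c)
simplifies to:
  True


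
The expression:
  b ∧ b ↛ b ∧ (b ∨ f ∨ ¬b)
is never true.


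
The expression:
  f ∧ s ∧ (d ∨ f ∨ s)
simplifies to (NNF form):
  f ∧ s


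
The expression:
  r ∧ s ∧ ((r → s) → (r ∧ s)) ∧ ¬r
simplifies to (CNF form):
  False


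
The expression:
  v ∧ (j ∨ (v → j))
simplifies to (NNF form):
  j ∧ v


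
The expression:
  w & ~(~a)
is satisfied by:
  {a: True, w: True}


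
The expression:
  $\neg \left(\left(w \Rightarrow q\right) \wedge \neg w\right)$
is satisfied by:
  {w: True}


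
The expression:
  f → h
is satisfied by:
  {h: True, f: False}
  {f: False, h: False}
  {f: True, h: True}


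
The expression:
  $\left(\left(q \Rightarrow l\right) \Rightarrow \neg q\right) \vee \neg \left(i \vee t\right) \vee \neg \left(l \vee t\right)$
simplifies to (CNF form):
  $\left(\neg i \vee \neg l \vee \neg q\right) \wedge \left(\neg l \vee \neg q \vee \neg t\right)$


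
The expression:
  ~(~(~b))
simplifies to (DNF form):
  ~b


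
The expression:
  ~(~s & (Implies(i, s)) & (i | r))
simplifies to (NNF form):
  i | s | ~r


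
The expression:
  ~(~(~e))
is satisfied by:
  {e: False}


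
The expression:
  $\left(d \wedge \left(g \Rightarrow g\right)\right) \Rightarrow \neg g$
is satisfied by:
  {g: False, d: False}
  {d: True, g: False}
  {g: True, d: False}


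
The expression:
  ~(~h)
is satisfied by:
  {h: True}


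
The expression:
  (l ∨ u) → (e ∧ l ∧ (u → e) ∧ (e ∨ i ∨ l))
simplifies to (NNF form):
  (e ∧ l) ∨ (¬l ∧ ¬u)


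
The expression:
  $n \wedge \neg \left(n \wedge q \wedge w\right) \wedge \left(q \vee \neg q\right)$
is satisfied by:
  {n: True, w: False, q: False}
  {q: True, n: True, w: False}
  {w: True, n: True, q: False}


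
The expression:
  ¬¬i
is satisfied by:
  {i: True}


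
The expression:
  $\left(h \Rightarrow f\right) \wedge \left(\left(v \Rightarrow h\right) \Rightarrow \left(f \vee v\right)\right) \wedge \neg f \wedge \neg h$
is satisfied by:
  {v: True, f: False, h: False}


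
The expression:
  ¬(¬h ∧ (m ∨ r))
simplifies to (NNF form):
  h ∨ (¬m ∧ ¬r)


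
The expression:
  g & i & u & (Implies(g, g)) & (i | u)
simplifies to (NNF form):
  g & i & u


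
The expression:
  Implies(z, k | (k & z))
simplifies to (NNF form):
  k | ~z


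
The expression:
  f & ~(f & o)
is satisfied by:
  {f: True, o: False}


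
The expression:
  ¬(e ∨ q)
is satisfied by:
  {q: False, e: False}


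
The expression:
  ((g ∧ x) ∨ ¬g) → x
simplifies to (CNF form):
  g ∨ x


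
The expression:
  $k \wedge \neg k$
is never true.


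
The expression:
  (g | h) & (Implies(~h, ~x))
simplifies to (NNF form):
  h | (g & ~x)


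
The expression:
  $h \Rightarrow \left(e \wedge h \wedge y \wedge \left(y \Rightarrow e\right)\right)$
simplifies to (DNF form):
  $\left(e \wedge y\right) \vee \neg h$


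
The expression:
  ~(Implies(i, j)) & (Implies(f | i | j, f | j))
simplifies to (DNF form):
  f & i & ~j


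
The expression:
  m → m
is always true.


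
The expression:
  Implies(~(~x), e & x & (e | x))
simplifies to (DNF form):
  e | ~x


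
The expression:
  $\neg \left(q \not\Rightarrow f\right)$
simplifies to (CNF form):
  $f \vee \neg q$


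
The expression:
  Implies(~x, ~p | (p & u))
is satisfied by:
  {x: True, u: True, p: False}
  {x: True, p: False, u: False}
  {u: True, p: False, x: False}
  {u: False, p: False, x: False}
  {x: True, u: True, p: True}
  {x: True, p: True, u: False}
  {u: True, p: True, x: False}


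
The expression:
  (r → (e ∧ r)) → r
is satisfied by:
  {r: True}


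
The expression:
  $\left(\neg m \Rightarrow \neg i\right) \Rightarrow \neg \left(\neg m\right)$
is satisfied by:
  {i: True, m: True}
  {i: True, m: False}
  {m: True, i: False}


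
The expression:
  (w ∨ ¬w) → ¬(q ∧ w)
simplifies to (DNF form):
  ¬q ∨ ¬w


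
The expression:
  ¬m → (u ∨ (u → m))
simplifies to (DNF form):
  True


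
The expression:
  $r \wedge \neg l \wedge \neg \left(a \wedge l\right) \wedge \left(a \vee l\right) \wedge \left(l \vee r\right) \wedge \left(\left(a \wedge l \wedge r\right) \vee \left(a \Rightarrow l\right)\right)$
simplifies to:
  $\text{False}$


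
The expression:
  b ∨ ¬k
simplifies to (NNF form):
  b ∨ ¬k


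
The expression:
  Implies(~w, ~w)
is always true.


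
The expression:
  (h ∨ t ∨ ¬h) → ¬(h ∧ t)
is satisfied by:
  {h: False, t: False}
  {t: True, h: False}
  {h: True, t: False}


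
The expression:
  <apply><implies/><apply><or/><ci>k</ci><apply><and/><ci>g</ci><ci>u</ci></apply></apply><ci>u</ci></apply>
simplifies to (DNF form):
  <apply><or/><ci>u</ci><apply><not/><ci>k</ci></apply></apply>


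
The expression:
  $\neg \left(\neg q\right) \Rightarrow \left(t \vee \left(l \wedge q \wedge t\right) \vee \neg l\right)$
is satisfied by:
  {t: True, l: False, q: False}
  {l: False, q: False, t: False}
  {t: True, q: True, l: False}
  {q: True, l: False, t: False}
  {t: True, l: True, q: False}
  {l: True, t: False, q: False}
  {t: True, q: True, l: True}


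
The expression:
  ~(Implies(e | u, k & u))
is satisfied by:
  {e: True, k: False, u: False}
  {u: True, e: True, k: False}
  {u: True, e: False, k: False}
  {k: True, e: True, u: False}


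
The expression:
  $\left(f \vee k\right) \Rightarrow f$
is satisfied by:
  {f: True, k: False}
  {k: False, f: False}
  {k: True, f: True}


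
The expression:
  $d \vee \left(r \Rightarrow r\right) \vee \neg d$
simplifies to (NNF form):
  $\text{True}$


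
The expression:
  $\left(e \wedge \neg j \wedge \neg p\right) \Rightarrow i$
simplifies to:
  $i \vee j \vee p \vee \neg e$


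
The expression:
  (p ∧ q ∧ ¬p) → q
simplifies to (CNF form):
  True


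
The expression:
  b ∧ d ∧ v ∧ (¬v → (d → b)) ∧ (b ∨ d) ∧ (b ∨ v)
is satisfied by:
  {b: True, d: True, v: True}


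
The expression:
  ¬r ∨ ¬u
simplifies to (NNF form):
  ¬r ∨ ¬u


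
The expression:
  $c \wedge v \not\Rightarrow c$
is never true.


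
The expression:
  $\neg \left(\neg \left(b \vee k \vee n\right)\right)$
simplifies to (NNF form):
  $b \vee k \vee n$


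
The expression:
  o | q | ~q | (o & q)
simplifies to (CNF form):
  True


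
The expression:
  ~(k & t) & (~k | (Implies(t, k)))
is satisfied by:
  {k: False, t: False}
  {t: True, k: False}
  {k: True, t: False}


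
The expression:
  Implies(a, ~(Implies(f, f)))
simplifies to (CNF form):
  ~a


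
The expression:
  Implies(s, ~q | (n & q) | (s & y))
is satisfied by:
  {n: True, y: True, s: False, q: False}
  {n: True, s: False, q: False, y: False}
  {y: True, s: False, q: False, n: False}
  {y: False, s: False, q: False, n: False}
  {n: True, q: True, y: True, s: False}
  {n: True, q: True, y: False, s: False}
  {q: True, y: True, n: False, s: False}
  {q: True, n: False, s: False, y: False}
  {y: True, n: True, s: True, q: False}
  {n: True, s: True, y: False, q: False}
  {y: True, s: True, n: False, q: False}
  {s: True, n: False, q: False, y: False}
  {n: True, q: True, s: True, y: True}
  {n: True, q: True, s: True, y: False}
  {q: True, s: True, y: True, n: False}


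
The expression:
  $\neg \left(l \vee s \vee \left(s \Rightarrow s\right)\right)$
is never true.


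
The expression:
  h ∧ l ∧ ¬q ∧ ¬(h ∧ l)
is never true.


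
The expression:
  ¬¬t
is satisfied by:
  {t: True}


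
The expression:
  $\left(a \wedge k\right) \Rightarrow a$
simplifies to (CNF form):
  $\text{True}$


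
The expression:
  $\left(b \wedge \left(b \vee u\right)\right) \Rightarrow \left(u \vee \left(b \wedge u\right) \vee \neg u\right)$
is always true.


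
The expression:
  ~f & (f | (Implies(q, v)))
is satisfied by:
  {v: True, f: False, q: False}
  {v: False, f: False, q: False}
  {q: True, v: True, f: False}


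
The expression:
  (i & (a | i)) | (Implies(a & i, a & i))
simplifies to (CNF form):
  True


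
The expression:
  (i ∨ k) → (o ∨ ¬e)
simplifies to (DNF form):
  o ∨ (¬i ∧ ¬k) ∨ ¬e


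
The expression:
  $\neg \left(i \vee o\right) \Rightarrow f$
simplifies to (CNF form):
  $f \vee i \vee o$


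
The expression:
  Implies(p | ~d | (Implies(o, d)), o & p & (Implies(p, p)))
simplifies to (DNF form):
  o & p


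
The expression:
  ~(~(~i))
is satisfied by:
  {i: False}


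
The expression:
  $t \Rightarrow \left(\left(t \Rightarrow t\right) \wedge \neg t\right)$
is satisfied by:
  {t: False}


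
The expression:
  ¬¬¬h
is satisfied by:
  {h: False}


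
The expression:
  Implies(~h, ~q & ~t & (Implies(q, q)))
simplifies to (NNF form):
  h | (~q & ~t)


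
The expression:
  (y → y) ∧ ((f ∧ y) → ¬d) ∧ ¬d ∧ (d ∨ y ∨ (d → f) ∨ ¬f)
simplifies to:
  ¬d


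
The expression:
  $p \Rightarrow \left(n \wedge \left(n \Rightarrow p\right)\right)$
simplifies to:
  $n \vee \neg p$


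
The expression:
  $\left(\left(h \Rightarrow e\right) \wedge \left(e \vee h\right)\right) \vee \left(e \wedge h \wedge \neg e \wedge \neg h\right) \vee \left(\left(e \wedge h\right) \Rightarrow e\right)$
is always true.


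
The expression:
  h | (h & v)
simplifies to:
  h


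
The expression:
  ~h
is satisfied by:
  {h: False}


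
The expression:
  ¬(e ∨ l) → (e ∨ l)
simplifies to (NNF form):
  e ∨ l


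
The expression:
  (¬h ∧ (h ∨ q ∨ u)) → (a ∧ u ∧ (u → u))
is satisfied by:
  {a: True, h: True, u: False, q: False}
  {h: True, a: False, u: False, q: False}
  {a: True, q: True, h: True, u: False}
  {q: True, h: True, a: False, u: False}
  {a: True, h: True, u: True, q: False}
  {h: True, u: True, q: False, a: False}
  {a: True, q: True, h: True, u: True}
  {q: True, h: True, u: True, a: False}
  {a: True, q: False, u: False, h: False}
  {q: False, u: False, h: False, a: False}
  {a: True, u: True, q: False, h: False}
  {q: True, a: True, u: True, h: False}


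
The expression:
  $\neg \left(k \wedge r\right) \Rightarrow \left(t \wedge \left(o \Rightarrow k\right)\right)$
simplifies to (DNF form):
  $\left(k \wedge r\right) \vee \left(k \wedge t\right) \vee \left(t \wedge \neg o\right)$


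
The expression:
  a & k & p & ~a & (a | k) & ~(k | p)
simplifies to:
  False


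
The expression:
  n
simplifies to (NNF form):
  n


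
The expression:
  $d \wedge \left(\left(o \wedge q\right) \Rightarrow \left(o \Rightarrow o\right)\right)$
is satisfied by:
  {d: True}


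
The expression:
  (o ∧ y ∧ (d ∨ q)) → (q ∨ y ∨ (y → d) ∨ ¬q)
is always true.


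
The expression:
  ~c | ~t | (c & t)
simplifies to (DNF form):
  True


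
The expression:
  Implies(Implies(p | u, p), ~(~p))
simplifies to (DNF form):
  p | u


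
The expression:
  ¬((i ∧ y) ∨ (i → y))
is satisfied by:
  {i: True, y: False}


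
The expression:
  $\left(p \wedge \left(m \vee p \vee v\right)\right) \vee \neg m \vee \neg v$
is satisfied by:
  {p: True, m: False, v: False}
  {m: False, v: False, p: False}
  {v: True, p: True, m: False}
  {v: True, m: False, p: False}
  {p: True, m: True, v: False}
  {m: True, p: False, v: False}
  {v: True, m: True, p: True}


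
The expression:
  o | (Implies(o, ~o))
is always true.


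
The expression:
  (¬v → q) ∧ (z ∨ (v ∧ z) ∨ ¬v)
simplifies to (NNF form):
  (q ∧ ¬v) ∨ (v ∧ z)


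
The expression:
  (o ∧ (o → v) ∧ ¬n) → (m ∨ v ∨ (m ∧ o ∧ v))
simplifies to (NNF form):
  True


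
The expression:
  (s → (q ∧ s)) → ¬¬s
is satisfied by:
  {s: True}


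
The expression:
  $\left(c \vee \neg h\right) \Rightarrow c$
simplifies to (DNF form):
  $c \vee h$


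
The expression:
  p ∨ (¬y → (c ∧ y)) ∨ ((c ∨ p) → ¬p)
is always true.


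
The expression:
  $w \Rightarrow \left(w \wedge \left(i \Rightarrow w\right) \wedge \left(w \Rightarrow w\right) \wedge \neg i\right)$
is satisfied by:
  {w: False, i: False}
  {i: True, w: False}
  {w: True, i: False}


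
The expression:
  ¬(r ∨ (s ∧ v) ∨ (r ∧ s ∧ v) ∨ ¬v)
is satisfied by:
  {v: True, r: False, s: False}


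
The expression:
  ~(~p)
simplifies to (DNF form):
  p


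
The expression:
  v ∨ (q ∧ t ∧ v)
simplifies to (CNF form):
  v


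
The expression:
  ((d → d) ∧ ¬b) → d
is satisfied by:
  {b: True, d: True}
  {b: True, d: False}
  {d: True, b: False}


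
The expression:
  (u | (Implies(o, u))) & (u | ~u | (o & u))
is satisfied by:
  {u: True, o: False}
  {o: False, u: False}
  {o: True, u: True}


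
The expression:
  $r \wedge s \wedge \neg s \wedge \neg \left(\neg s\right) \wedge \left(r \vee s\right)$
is never true.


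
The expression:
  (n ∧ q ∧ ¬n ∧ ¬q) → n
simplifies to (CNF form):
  True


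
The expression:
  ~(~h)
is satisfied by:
  {h: True}


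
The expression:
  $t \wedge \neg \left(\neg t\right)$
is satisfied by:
  {t: True}


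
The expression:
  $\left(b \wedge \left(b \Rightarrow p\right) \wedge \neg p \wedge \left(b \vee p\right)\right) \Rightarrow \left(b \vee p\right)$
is always true.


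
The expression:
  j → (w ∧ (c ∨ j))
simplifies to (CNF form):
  w ∨ ¬j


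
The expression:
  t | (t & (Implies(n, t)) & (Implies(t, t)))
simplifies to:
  t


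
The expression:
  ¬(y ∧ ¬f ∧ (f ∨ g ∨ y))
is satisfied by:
  {f: True, y: False}
  {y: False, f: False}
  {y: True, f: True}


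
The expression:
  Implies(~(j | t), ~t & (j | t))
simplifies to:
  j | t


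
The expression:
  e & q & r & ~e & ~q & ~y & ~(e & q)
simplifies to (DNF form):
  False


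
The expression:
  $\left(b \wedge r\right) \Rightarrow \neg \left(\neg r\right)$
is always true.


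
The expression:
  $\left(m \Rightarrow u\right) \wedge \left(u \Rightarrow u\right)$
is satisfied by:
  {u: True, m: False}
  {m: False, u: False}
  {m: True, u: True}


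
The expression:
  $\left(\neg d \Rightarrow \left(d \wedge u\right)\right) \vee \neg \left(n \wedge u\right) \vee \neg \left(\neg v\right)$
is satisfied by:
  {d: True, v: True, u: False, n: False}
  {d: True, u: False, v: False, n: False}
  {v: True, d: False, u: False, n: False}
  {d: False, u: False, v: False, n: False}
  {n: True, d: True, v: True, u: False}
  {n: True, d: True, u: False, v: False}
  {n: True, v: True, d: False, u: False}
  {n: True, d: False, u: False, v: False}
  {d: True, u: True, v: True, n: False}
  {d: True, u: True, n: False, v: False}
  {u: True, v: True, n: False, d: False}
  {u: True, n: False, v: False, d: False}
  {d: True, u: True, n: True, v: True}
  {d: True, u: True, n: True, v: False}
  {u: True, n: True, v: True, d: False}


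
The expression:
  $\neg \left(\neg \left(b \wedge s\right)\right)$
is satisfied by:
  {b: True, s: True}


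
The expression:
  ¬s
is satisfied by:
  {s: False}


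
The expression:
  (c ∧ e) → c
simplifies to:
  True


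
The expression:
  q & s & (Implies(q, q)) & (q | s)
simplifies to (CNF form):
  q & s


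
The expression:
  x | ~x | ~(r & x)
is always true.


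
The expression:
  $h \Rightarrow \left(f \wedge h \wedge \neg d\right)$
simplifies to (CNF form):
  $\left(f \vee \neg h\right) \wedge \left(\neg d \vee \neg h\right)$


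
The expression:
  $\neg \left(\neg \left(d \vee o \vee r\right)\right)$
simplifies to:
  $d \vee o \vee r$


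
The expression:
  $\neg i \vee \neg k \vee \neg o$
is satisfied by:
  {k: False, o: False, i: False}
  {i: True, k: False, o: False}
  {o: True, k: False, i: False}
  {i: True, o: True, k: False}
  {k: True, i: False, o: False}
  {i: True, k: True, o: False}
  {o: True, k: True, i: False}


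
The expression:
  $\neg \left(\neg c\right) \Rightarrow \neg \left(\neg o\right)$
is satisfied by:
  {o: True, c: False}
  {c: False, o: False}
  {c: True, o: True}


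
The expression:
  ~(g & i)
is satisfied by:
  {g: False, i: False}
  {i: True, g: False}
  {g: True, i: False}


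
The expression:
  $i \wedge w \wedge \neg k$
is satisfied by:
  {w: True, i: True, k: False}


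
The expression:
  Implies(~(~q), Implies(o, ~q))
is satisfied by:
  {o: False, q: False}
  {q: True, o: False}
  {o: True, q: False}
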